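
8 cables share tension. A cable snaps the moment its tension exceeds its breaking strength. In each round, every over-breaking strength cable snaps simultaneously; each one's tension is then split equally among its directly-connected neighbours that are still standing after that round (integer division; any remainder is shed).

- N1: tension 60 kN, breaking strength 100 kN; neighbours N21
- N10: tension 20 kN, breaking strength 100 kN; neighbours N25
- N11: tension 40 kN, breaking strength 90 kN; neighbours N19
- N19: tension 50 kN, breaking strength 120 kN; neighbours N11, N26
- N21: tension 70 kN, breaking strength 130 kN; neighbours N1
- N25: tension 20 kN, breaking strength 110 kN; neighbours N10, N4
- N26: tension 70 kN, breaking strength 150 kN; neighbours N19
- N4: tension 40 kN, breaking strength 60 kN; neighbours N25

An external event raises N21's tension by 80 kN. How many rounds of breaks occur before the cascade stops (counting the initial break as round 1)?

2

Round 1 — N21 at 150 > 130. N21 snaps.
  N21 sheds 150 kN to N1: 150 each.
    N1: 60+150 = 210 > 100
Round 2 — N1 snaps.
  N1 sheds 210 kN: no online neighbours, lost.
No further breaks.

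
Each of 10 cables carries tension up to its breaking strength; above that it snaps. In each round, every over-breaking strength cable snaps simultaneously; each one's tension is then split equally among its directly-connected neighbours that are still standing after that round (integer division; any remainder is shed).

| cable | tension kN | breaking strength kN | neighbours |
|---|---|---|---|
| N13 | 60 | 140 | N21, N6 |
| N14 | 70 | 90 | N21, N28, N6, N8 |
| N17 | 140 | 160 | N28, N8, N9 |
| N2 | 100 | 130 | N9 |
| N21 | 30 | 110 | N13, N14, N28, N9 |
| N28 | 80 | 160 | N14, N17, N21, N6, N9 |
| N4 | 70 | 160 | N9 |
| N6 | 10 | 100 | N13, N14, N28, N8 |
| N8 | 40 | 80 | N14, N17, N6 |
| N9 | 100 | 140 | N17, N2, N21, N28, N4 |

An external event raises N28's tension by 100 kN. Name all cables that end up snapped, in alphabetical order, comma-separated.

Round 1 — N28 at 180 > 160. N28 snaps.
  N28 sheds 180 kN to N14, N17, N21, N6, N9: 36 each.
    N14: 70+36 = 106 > 90
    N17: 140+36 = 176 > 160
    N21: 30+36 = 66 ≤ 110
    N6: 10+36 = 46 ≤ 100
    N9: 100+36 = 136 ≤ 140
Round 2 — N14, N17 snap.
  N14 sheds 106 kN to N21, N6, N8: 35 each (1 lost).
    N21: 66+35 = 101 ≤ 110
    N6: 46+35 = 81 ≤ 100
    N8: 40+35 = 75 ≤ 80
  N17 sheds 176 kN to N8, N9: 88 each.
    N8: 75+88 = 163 > 80
    N9: 136+88 = 224 > 140
Round 3 — N8, N9 snap.
  N8 sheds 163 kN to N6: 163 each.
    N6: 81+163 = 244 > 100
  N9 sheds 224 kN to N2, N21, N4: 74 each (2 lost).
    N2: 100+74 = 174 > 130
    N21: 101+74 = 175 > 110
    N4: 70+74 = 144 ≤ 160
Round 4 — N2, N21, N6 snap.
  N2 sheds 174 kN: no online neighbours, lost.
  N21 sheds 175 kN to N13: 175 each.
    N13: 60+175 = 235 > 140
  N6 sheds 244 kN to N13: 244 each.
    N13: 235+244 = 479 > 140
Round 5 — N13 snaps.
  N13 sheds 479 kN: no online neighbours, lost.
No further breaks.

N13, N14, N17, N2, N21, N28, N6, N8, N9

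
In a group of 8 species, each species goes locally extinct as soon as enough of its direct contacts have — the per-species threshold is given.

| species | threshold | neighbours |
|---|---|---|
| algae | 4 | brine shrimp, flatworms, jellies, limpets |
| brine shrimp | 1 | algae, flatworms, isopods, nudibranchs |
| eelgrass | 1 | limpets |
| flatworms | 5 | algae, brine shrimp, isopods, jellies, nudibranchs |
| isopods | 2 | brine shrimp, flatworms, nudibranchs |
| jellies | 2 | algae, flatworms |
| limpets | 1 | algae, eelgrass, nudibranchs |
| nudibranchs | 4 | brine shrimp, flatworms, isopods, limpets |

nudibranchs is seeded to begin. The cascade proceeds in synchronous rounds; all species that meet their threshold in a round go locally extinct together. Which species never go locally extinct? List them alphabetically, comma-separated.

algae, flatworms, jellies

Round 1 — nudibranchs goes locally extinct (initial).
Round 2 — checking thresholds:
  brine shrimp: 1 of 4 neighbours ≥ 1, goes locally extinct.
  flatworms: 1 of 5 neighbours < 5, holds.
  isopods: 1 of 3 neighbours < 2, holds.
  limpets: 1 of 3 neighbours ≥ 1, goes locally extinct.
Round 3 — checking thresholds:
  algae: 2 of 4 neighbours < 4, holds.
  eelgrass: 1 of 1 neighbours ≥ 1, goes locally extinct.
  flatworms: 2 of 5 neighbours < 5, holds.
  isopods: 2 of 3 neighbours ≥ 2, goes locally extinct.
Round 4 — no new extinctions; cascade stops.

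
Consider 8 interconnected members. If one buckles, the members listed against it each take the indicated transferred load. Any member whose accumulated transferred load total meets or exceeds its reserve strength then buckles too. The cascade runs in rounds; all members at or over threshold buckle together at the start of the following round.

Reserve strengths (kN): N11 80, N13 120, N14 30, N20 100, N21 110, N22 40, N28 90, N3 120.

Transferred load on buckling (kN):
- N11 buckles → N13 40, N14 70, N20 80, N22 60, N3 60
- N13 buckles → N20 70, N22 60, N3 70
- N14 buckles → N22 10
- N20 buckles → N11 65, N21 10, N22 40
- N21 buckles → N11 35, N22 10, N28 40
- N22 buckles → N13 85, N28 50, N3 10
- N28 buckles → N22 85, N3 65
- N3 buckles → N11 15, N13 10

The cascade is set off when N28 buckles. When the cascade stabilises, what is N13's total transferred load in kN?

85

Round 1 — N28 buckles (initial).
  N22: +85 → 85 ≥ 40
  N3: +65 → 65 < 120
Round 2 — N22 buckles.
  N13: +85 → 85 < 120
  N3: +10 → 75 < 120
No further bucklings.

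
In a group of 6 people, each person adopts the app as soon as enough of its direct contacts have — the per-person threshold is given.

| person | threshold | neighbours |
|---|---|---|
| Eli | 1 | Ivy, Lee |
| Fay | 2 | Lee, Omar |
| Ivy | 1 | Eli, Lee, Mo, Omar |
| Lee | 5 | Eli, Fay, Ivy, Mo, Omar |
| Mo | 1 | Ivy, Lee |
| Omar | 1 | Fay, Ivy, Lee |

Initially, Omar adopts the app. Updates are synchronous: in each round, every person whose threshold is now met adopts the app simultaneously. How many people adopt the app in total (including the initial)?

Round 1 — Omar adopts the app (initial).
Round 2 — checking thresholds:
  Fay: 1 of 2 neighbours < 2, not yet.
  Ivy: 1 of 4 neighbours ≥ 1, adopts the app.
  Lee: 1 of 5 neighbours < 5, not yet.
Round 3 — checking thresholds:
  Eli: 1 of 2 neighbours ≥ 1, adopts the app.
  Fay: 1 of 2 neighbours < 2, not yet.
  Lee: 2 of 5 neighbours < 5, not yet.
  Mo: 1 of 2 neighbours ≥ 1, adopts the app.
Round 4 — no new adoptions; cascade stops.

4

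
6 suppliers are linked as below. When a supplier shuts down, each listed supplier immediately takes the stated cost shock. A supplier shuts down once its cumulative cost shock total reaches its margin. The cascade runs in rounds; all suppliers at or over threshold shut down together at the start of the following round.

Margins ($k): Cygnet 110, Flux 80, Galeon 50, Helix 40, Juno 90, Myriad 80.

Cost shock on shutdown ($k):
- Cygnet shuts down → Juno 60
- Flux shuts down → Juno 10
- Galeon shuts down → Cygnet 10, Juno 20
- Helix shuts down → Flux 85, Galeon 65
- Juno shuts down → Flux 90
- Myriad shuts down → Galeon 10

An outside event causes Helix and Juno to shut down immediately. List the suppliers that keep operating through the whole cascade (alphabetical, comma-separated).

Cygnet, Myriad

Round 1 — Helix, Juno shut down (initial).
  Flux: +85+90 → 175 ≥ 80
  Galeon: +65 → 65 ≥ 50
Round 2 — Flux, Galeon shut down.
  Cygnet: +10 → 10 < 110
No further shutdowns.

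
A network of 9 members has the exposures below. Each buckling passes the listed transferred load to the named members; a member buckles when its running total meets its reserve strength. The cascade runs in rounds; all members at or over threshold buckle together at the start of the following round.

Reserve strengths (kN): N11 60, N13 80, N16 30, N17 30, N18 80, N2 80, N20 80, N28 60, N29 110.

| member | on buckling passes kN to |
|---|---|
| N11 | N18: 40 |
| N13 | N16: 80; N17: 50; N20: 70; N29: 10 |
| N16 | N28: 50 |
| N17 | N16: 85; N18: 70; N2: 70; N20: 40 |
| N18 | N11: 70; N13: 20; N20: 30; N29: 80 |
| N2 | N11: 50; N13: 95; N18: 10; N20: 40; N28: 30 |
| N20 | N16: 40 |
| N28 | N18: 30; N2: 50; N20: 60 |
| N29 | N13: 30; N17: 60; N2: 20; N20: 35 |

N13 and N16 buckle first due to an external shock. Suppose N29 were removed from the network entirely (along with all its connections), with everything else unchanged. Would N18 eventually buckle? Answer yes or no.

no

With N29 removed:
Round 1 — N13, N16 buckle (initial).
  N17: +50 → 50 ≥ 30
  N20: +70 → 70 < 80
  N28: +50 → 50 < 60
Round 2 — N17 buckles.
  N18: +70 → 70 < 80
  N2: +70 → 70 < 80
  N20: +40 → 110 ≥ 80
Round 3 — N20 buckles.
No further bucklings.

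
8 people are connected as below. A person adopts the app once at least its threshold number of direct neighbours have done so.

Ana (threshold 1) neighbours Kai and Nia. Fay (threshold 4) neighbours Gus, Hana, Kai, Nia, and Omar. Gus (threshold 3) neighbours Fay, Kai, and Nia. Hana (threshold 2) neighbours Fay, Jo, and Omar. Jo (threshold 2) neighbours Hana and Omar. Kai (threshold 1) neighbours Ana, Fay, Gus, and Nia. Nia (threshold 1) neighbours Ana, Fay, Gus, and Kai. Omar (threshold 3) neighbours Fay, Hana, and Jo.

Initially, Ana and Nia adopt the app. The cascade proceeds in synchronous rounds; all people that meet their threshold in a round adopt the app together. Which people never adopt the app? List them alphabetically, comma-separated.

Fay, Gus, Hana, Jo, Omar

Round 1 — Ana, Nia adopt the app (initial).
Round 2 — checking thresholds:
  Fay: 1 of 5 neighbours < 4, not yet.
  Gus: 1 of 3 neighbours < 3, not yet.
  Kai: 2 of 4 neighbours ≥ 1, adopts the app.
Round 3 — no new adoptions; cascade stops.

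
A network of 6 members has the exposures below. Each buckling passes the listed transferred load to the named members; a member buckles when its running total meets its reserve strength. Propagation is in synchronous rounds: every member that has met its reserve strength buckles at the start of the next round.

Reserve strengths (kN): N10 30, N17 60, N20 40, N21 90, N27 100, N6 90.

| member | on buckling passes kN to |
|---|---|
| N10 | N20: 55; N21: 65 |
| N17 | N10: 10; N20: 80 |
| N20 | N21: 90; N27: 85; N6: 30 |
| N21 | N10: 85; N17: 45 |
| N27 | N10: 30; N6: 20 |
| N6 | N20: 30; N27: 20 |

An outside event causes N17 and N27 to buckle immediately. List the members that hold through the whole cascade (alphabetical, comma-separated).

Round 1 — N17, N27 buckle (initial).
  N10: +10+30 → 40 ≥ 30
  N20: +80 → 80 ≥ 40
  N6: +20 → 20 < 90
Round 2 — N10, N20 buckle.
  N21: +65+90 → 155 ≥ 90
  N6: +30 → 50 < 90
Round 3 — N21 buckles.
No further bucklings.

N6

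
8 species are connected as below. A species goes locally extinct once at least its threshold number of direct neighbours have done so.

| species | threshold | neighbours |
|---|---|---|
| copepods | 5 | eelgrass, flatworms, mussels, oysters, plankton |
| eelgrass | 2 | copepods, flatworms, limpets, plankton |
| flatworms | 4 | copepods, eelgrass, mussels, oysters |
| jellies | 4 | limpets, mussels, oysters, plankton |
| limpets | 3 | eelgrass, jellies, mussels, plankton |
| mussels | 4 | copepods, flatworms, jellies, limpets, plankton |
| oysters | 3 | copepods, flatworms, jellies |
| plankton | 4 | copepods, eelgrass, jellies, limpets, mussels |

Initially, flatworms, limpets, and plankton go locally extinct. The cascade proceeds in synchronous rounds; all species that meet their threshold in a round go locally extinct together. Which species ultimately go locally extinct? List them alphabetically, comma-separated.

eelgrass, flatworms, limpets, plankton

Round 1 — flatworms, limpets, plankton go locally extinct (initial).
Round 2 — checking thresholds:
  copepods: 2 of 5 neighbours < 5, not yet.
  eelgrass: 3 of 4 neighbours ≥ 2, goes locally extinct.
  jellies: 2 of 4 neighbours < 4, not yet.
  mussels: 3 of 5 neighbours < 4, not yet.
  oysters: 1 of 3 neighbours < 3, not yet.
Round 3 — no new extinctions; cascade stops.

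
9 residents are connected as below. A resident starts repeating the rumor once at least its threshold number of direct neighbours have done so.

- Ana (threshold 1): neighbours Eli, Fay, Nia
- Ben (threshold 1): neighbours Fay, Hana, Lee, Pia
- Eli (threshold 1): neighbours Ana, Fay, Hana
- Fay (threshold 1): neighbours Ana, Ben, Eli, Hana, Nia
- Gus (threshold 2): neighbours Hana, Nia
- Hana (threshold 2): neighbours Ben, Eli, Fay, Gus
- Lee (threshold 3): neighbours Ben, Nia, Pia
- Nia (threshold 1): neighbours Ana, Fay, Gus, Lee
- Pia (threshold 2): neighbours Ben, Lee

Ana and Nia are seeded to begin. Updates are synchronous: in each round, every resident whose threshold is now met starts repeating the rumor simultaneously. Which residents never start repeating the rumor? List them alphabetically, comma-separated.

Round 1 — Ana, Nia start repeating the rumor (initial).
Round 2 — checking thresholds:
  Eli: 1 of 3 neighbours ≥ 1, starts repeating the rumor.
  Fay: 2 of 5 neighbours ≥ 1, starts repeating the rumor.
  Gus: 1 of 2 neighbours < 2, below threshold.
  Lee: 1 of 3 neighbours < 3, below threshold.
Round 3 — checking thresholds:
  Ben: 1 of 4 neighbours ≥ 1, starts repeating the rumor.
  Gus: 1 of 2 neighbours < 2, below threshold.
  Hana: 2 of 4 neighbours ≥ 2, starts repeating the rumor.
  Lee: 1 of 3 neighbours < 3, below threshold.
Round 4 — checking thresholds:
  Gus: 2 of 2 neighbours ≥ 2, starts repeating the rumor.
  Lee: 2 of 3 neighbours < 3, below threshold.
  Pia: 1 of 2 neighbours < 2, below threshold.
Round 5 — no new spreads; cascade stops.

Lee, Pia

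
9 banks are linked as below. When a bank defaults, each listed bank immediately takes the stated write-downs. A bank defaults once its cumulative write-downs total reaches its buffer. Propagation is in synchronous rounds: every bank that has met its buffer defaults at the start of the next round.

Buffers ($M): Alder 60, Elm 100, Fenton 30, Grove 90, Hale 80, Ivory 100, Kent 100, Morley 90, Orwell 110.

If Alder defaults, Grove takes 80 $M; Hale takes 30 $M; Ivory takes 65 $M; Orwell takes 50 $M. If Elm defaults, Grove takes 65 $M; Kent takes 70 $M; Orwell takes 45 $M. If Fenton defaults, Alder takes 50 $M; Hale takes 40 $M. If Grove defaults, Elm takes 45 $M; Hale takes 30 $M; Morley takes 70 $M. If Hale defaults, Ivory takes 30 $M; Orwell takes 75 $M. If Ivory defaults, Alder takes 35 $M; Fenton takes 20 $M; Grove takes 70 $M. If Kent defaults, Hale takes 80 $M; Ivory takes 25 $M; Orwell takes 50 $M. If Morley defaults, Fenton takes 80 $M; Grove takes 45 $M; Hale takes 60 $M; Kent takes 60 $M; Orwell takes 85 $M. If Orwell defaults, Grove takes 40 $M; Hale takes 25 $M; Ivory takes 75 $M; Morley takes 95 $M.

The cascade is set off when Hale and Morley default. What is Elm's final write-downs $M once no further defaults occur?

Round 1 — Hale, Morley default (initial).
  Fenton: +80 → 80 ≥ 30
  Grove: +45 → 45 < 90
  Ivory: +30 → 30 < 100
  Kent: +60 → 60 < 100
  Orwell: +75+85 → 160 ≥ 110
Round 2 — Fenton, Orwell default.
  Alder: +50 → 50 < 60
  Grove: +40 → 85 < 90
  Ivory: +75 → 105 ≥ 100
Round 3 — Ivory defaults.
  Alder: +35 → 85 ≥ 60
  Grove: +70 → 155 ≥ 90
Round 4 — Alder, Grove default.
  Elm: +45 → 45 < 100
No further defaults.

45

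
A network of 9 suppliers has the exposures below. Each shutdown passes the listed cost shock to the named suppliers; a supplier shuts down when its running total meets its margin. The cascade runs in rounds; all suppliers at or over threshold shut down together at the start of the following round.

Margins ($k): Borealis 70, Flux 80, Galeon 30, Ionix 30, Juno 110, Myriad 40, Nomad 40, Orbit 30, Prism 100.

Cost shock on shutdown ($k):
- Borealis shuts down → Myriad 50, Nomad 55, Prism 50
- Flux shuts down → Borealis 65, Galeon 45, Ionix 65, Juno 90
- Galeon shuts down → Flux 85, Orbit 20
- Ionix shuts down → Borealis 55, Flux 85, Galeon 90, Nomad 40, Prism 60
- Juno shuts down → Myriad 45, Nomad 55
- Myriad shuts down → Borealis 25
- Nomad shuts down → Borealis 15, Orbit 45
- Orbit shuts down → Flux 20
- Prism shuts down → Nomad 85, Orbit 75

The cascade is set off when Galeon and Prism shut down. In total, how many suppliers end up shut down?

8

Round 1 — Galeon, Prism shut down (initial).
  Flux: +85 → 85 ≥ 80
  Nomad: +85 → 85 ≥ 40
  Orbit: +20+75 → 95 ≥ 30
Round 2 — Flux, Nomad, Orbit shut down.
  Borealis: +65+15 → 80 ≥ 70
  Ionix: +65 → 65 ≥ 30
  Juno: +90 → 90 < 110
Round 3 — Borealis, Ionix shut down.
  Myriad: +50 → 50 ≥ 40
Round 4 — Myriad shuts down.
No further shutdowns.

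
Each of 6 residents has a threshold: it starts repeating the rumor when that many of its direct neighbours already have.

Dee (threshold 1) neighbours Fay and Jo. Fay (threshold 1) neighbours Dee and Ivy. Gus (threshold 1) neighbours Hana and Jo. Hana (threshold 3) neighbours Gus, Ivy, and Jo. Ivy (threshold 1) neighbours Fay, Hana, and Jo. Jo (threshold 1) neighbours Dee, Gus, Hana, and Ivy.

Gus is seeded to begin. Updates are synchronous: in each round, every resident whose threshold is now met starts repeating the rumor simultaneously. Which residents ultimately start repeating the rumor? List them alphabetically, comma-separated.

Round 1 — Gus starts repeating the rumor (initial).
Round 2 — checking thresholds:
  Hana: 1 of 3 neighbours < 3, holds.
  Jo: 1 of 4 neighbours ≥ 1, starts repeating the rumor.
Round 3 — checking thresholds:
  Dee: 1 of 2 neighbours ≥ 1, starts repeating the rumor.
  Hana: 2 of 3 neighbours < 3, holds.
  Ivy: 1 of 3 neighbours ≥ 1, starts repeating the rumor.
Round 4 — checking thresholds:
  Fay: 2 of 2 neighbours ≥ 1, starts repeating the rumor.
  Hana: 3 of 3 neighbours ≥ 3, starts repeating the rumor.
Round 5 — no new spreads; cascade stops.

Dee, Fay, Gus, Hana, Ivy, Jo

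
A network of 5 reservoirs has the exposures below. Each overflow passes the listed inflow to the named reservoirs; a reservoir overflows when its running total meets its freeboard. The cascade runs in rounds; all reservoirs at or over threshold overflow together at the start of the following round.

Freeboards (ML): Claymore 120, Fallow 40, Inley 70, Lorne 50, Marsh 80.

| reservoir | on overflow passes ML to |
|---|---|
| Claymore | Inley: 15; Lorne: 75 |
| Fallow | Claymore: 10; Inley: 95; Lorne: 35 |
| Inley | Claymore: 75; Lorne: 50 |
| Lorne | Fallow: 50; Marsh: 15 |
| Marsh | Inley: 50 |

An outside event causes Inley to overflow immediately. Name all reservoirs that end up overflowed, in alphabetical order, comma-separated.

Round 1 — Inley overflows (initial).
  Claymore: +75 → 75 < 120
  Lorne: +50 → 50 ≥ 50
Round 2 — Lorne overflows.
  Fallow: +50 → 50 ≥ 40
  Marsh: +15 → 15 < 80
Round 3 — Fallow overflows.
  Claymore: +10 → 85 < 120
No further overflows.

Fallow, Inley, Lorne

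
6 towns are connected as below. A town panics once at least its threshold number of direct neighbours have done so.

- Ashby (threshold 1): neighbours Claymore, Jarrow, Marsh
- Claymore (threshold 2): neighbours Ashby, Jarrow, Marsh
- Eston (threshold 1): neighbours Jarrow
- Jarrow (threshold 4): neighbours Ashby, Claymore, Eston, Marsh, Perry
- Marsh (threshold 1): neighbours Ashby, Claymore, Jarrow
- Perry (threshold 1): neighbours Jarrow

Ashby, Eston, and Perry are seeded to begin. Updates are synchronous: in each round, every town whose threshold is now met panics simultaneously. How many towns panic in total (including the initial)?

6

Round 1 — Ashby, Eston, Perry panic (initial).
Round 2 — checking thresholds:
  Claymore: 1 of 3 neighbours < 2, not yet.
  Jarrow: 3 of 5 neighbours < 4, not yet.
  Marsh: 1 of 3 neighbours ≥ 1, panics.
Round 3 — checking thresholds:
  Claymore: 2 of 3 neighbours ≥ 2, panics.
  Jarrow: 4 of 5 neighbours ≥ 4, panics.
Round 4 — no new panics; cascade stops.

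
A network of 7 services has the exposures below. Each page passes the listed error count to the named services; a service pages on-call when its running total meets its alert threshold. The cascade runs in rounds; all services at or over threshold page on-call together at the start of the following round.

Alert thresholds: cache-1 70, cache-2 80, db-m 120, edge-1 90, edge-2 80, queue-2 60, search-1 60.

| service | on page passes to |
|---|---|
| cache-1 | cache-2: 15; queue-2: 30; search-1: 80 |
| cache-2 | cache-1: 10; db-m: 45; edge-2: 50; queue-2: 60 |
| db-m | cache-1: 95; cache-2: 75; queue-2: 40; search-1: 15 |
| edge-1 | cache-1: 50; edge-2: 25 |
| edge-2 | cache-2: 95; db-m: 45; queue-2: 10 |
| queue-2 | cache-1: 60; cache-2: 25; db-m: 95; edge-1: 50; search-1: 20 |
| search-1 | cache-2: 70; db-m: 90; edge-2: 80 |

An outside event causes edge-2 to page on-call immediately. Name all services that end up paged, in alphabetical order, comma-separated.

Round 1 — edge-2 pages on-call (initial).
  cache-2: +95 → 95 ≥ 80
  db-m: +45 → 45 < 120
  queue-2: +10 → 10 < 60
Round 2 — cache-2 pages on-call.
  cache-1: +10 → 10 < 70
  db-m: +45 → 90 < 120
  queue-2: +60 → 70 ≥ 60
Round 3 — queue-2 pages on-call.
  cache-1: +60 → 70 ≥ 70
  db-m: +95 → 185 ≥ 120
  edge-1: +50 → 50 < 90
  search-1: +20 → 20 < 60
Round 4 — cache-1, db-m page on-call.
  search-1: +80+15 → 115 ≥ 60
Round 5 — search-1 pages on-call.
No further pages.

cache-1, cache-2, db-m, edge-2, queue-2, search-1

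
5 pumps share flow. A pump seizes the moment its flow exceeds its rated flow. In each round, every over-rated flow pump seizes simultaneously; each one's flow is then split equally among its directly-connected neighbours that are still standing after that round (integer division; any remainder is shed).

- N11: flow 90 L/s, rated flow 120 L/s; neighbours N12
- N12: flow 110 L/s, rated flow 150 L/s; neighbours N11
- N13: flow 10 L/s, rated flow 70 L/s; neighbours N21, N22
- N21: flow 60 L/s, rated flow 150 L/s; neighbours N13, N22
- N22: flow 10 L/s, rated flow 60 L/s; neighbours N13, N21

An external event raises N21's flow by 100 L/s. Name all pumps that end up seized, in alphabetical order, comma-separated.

Round 1 — N21 at 160 > 150. N21 seizes.
  N21 sheds 160 L/s to N13, N22: 80 each.
    N13: 10+80 = 90 > 70
    N22: 10+80 = 90 > 60
Round 2 — N13, N22 seize.
  N13 sheds 90 L/s: no online neighbours, lost.
  N22 sheds 90 L/s: no online neighbours, lost.
No further seizures.

N13, N21, N22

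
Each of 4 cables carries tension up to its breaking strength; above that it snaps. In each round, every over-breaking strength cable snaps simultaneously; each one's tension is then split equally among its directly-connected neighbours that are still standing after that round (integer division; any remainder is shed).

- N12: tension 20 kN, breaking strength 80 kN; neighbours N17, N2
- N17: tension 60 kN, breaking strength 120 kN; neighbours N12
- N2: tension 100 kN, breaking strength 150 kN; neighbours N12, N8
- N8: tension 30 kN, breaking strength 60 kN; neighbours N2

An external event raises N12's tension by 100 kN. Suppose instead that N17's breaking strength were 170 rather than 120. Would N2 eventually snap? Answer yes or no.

With N17's breaking strength at 170:
Round 1 — N12 at 120 > 80. N12 snaps.
  N12 sheds 120 kN to N17, N2: 60 each.
    N17: 60+60 = 120 ≤ 170
    N2: 100+60 = 160 > 150
Round 2 — N2 snaps.
  N2 sheds 160 kN to N8: 160 each.
    N8: 30+160 = 190 > 60
Round 3 — N8 snaps.
  N8 sheds 190 kN: no online neighbours, lost.
No further breaks.

yes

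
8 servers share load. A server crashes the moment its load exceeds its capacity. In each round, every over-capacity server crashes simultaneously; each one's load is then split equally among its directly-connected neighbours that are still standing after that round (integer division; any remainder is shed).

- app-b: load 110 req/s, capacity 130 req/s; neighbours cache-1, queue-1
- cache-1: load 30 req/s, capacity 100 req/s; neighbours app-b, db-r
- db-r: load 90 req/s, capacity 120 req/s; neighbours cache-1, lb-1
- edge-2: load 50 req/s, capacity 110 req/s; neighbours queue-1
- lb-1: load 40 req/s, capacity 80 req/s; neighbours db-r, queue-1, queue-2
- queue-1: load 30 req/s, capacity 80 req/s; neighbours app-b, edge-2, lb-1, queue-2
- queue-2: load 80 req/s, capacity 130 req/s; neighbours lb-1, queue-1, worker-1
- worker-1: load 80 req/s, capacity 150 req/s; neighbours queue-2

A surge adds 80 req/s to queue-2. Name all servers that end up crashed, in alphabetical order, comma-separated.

app-b, cache-1, db-r, lb-1, queue-1, queue-2

Round 1 — queue-2 at 160 > 130. queue-2 crashes.
  queue-2 sheds 160 req/s to lb-1, queue-1, worker-1: 53 each (1 lost).
    lb-1: 40+53 = 93 > 80
    queue-1: 30+53 = 83 > 80
    worker-1: 80+53 = 133 ≤ 150
Round 2 — lb-1, queue-1 crash.
  lb-1 sheds 93 req/s to db-r: 93 each.
    db-r: 90+93 = 183 > 120
  queue-1 sheds 83 req/s to app-b, edge-2: 41 each (1 lost).
    app-b: 110+41 = 151 > 130
    edge-2: 50+41 = 91 ≤ 110
Round 3 — app-b, db-r crash.
  app-b sheds 151 req/s to cache-1: 151 each.
    cache-1: 30+151 = 181 > 100
  db-r sheds 183 req/s to cache-1: 183 each.
    cache-1: 181+183 = 364 > 100
Round 4 — cache-1 crashes.
  cache-1 sheds 364 req/s: no online neighbours, lost.
No further crashes.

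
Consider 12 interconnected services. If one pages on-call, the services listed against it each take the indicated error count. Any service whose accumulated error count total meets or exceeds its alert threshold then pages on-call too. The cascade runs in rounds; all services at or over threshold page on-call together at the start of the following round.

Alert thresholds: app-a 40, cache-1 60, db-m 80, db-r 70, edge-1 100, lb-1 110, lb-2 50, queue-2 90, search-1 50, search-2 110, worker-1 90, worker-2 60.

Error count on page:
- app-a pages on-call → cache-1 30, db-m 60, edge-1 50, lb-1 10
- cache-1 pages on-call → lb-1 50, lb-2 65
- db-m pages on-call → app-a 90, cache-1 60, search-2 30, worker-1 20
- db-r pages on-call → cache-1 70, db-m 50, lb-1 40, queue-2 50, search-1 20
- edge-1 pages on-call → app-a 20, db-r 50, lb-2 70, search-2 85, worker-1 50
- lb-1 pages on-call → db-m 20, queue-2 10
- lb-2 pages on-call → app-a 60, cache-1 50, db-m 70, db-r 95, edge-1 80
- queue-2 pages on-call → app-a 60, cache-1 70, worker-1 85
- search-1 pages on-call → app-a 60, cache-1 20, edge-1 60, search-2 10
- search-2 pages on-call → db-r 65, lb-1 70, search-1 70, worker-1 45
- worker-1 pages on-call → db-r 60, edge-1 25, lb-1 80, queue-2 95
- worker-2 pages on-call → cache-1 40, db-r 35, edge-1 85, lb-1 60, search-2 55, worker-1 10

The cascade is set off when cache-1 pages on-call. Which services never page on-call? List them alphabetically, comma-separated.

worker-2

Round 1 — cache-1 pages on-call (initial).
  lb-1: +50 → 50 < 110
  lb-2: +65 → 65 ≥ 50
Round 2 — lb-2 pages on-call.
  app-a: +60 → 60 ≥ 40
  db-m: +70 → 70 < 80
  db-r: +95 → 95 ≥ 70
  edge-1: +80 → 80 < 100
Round 3 — app-a, db-r page on-call.
  db-m: +60+50 → 180 ≥ 80
  edge-1: +50 → 130 ≥ 100
  lb-1: +10+40 → 100 < 110
  queue-2: +50 → 50 < 90
  search-1: +20 → 20 < 50
Round 4 — db-m, edge-1 page on-call.
  search-2: +30+85 → 115 ≥ 110
  worker-1: +20+50 → 70 < 90
Round 5 — search-2 pages on-call.
  lb-1: +70 → 170 ≥ 110
  search-1: +70 → 90 ≥ 50
  worker-1: +45 → 115 ≥ 90
Round 6 — lb-1, search-1, worker-1 page on-call.
  queue-2: +10+95 → 155 ≥ 90
Round 7 — queue-2 pages on-call.
No further pages.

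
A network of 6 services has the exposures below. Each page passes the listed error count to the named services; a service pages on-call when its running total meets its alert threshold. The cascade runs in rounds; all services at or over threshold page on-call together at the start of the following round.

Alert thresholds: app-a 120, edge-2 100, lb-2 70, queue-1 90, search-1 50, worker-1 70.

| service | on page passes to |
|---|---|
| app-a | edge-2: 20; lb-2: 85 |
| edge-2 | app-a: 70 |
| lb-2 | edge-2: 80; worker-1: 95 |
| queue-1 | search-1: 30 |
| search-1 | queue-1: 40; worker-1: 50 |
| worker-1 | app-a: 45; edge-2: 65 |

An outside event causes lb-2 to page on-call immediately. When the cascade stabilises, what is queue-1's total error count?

Round 1 — lb-2 pages on-call (initial).
  edge-2: +80 → 80 < 100
  worker-1: +95 → 95 ≥ 70
Round 2 — worker-1 pages on-call.
  app-a: +45 → 45 < 120
  edge-2: +65 → 145 ≥ 100
Round 3 — edge-2 pages on-call.
  app-a: +70 → 115 < 120
No further pages.

0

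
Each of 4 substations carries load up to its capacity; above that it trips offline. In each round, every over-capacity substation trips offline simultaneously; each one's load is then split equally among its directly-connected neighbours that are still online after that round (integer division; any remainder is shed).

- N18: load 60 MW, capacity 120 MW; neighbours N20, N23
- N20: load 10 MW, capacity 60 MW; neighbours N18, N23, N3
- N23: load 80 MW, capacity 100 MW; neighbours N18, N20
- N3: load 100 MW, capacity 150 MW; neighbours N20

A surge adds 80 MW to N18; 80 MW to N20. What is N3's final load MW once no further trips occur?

145

Round 1 — N18 at 140 > 120; N20 at 90 > 60. N18, N20 trip offline.
  N18 sheds 140 MW to N23: 140 each.
    N23: 80+140 = 220 > 100
  N20 sheds 90 MW to N23, N3: 45 each.
    N23: 220+45 = 265 > 100
    N3: 100+45 = 145 ≤ 150
Round 2 — N23 trips offline.
  N23 sheds 265 MW: no online neighbours, lost.
No further trips.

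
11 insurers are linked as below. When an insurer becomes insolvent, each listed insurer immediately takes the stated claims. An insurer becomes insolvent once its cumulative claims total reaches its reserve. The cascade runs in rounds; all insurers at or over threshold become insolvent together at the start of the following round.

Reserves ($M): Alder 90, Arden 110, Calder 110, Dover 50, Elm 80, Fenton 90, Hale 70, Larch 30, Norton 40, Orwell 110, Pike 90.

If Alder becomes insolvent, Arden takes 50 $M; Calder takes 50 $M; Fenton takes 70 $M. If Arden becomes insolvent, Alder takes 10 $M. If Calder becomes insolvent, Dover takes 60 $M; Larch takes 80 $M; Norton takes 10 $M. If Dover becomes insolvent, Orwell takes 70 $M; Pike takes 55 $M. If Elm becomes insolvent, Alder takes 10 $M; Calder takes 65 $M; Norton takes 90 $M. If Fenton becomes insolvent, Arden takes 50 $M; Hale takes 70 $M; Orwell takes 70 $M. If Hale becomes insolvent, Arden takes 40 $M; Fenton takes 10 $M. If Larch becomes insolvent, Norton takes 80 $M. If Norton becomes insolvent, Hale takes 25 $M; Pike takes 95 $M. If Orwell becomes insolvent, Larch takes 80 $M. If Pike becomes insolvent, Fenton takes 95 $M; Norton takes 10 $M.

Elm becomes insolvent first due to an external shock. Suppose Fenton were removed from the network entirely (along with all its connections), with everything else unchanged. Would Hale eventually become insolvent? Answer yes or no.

With Fenton removed:
Round 1 — Elm becomes insolvent (initial).
  Alder: +10 → 10 < 90
  Calder: +65 → 65 < 110
  Norton: +90 → 90 ≥ 40
Round 2 — Norton becomes insolvent.
  Hale: +25 → 25 < 70
  Pike: +95 → 95 ≥ 90
Round 3 — Pike becomes insolvent.
No further insolvencies.

no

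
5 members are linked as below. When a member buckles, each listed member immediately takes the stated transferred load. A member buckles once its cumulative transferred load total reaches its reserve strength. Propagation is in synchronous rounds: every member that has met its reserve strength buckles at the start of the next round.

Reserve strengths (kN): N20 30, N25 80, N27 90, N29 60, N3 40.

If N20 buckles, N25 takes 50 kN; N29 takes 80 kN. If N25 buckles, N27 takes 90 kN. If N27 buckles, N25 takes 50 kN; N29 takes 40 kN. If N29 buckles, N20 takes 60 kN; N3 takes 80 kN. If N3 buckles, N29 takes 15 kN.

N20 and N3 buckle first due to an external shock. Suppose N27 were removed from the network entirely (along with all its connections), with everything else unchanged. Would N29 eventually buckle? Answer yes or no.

With N27 removed:
Round 1 — N20, N3 buckle (initial).
  N25: +50 → 50 < 80
  N29: +80+15 → 95 ≥ 60
Round 2 — N29 buckles.
No further bucklings.

yes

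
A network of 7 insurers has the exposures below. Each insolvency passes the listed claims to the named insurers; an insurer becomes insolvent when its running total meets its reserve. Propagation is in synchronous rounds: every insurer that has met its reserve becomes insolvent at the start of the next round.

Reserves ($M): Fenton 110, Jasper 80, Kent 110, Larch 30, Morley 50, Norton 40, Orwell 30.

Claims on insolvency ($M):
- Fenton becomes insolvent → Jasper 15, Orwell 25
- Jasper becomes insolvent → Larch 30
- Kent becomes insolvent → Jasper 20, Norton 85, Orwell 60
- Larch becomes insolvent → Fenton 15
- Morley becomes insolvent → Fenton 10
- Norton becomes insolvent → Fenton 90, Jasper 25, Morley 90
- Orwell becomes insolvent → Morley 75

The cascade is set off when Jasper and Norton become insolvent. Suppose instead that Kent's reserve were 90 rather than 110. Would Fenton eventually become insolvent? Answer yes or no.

With Kent's reserve at 90:
Round 1 — Jasper, Norton become insolvent (initial).
  Fenton: +90 → 90 < 110
  Larch: +30 → 30 ≥ 30
  Morley: +90 → 90 ≥ 50
Round 2 — Larch, Morley become insolvent.
  Fenton: +15+10 → 115 ≥ 110
Round 3 — Fenton becomes insolvent.
  Orwell: +25 → 25 < 30
No further insolvencies.

yes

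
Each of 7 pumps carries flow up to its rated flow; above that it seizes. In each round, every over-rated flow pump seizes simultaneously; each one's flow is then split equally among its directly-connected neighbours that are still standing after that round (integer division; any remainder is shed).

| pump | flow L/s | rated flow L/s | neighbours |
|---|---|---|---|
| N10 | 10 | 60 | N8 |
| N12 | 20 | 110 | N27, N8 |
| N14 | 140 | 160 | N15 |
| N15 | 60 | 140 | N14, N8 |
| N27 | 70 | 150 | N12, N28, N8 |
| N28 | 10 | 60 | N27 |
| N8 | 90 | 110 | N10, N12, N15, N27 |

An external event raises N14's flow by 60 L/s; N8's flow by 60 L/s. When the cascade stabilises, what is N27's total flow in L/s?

107

Round 1 — N14 at 200 > 160; N8 at 150 > 110. N14, N8 seize.
  N14 sheds 200 L/s to N15: 200 each.
    N15: 60+200 = 260 > 140
  N8 sheds 150 L/s to N10, N12, N15, N27: 37 each (2 lost).
    N10: 10+37 = 47 ≤ 60
    N12: 20+37 = 57 ≤ 110
    N15: 260+37 = 297 > 140
    N27: 70+37 = 107 ≤ 150
Round 2 — N15 seizes.
  N15 sheds 297 L/s: no online neighbours, lost.
No further seizures.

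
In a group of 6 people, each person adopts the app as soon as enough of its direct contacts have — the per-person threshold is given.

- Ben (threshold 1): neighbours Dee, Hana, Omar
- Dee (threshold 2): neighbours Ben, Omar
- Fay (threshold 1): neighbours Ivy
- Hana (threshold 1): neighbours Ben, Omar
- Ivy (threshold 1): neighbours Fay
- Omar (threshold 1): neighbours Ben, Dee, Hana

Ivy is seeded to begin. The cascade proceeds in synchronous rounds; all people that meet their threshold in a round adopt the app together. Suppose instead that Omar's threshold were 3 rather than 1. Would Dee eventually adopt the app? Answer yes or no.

With Omar's threshold at 3:
Round 1 — Ivy adopts the app (initial).
Round 2 — checking thresholds:
  Fay: 1 of 1 neighbours ≥ 1, adopts the app.
Round 3 — no new adoptions; cascade stops.

no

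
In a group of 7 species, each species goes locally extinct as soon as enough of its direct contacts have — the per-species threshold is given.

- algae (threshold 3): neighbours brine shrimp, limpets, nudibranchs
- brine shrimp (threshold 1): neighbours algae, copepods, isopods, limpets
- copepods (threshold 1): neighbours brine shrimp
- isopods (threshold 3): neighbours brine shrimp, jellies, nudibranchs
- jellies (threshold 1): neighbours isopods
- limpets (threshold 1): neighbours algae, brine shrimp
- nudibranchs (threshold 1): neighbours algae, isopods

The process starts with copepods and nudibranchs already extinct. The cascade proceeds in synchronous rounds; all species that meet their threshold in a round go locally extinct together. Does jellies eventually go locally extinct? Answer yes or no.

Round 1 — copepods, nudibranchs go locally extinct (initial).
Round 2 — checking thresholds:
  algae: 1 of 3 neighbours < 3, not yet.
  brine shrimp: 1 of 4 neighbours ≥ 1, goes locally extinct.
  isopods: 1 of 3 neighbours < 3, not yet.
Round 3 — checking thresholds:
  algae: 2 of 3 neighbours < 3, not yet.
  isopods: 2 of 3 neighbours < 3, not yet.
  limpets: 1 of 2 neighbours ≥ 1, goes locally extinct.
Round 4 — checking thresholds:
  algae: 3 of 3 neighbours ≥ 3, goes locally extinct.
  isopods: 2 of 3 neighbours < 3, not yet.
Round 5 — no new extinctions; cascade stops.

no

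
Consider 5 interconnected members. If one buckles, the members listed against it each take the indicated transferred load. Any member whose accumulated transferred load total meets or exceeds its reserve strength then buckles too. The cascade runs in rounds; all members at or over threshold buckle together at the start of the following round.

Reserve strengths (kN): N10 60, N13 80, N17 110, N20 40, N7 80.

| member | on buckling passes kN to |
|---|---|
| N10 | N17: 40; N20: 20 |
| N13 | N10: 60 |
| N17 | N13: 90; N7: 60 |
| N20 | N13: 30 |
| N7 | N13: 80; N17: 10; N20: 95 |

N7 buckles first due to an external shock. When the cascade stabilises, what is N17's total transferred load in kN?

Round 1 — N7 buckles (initial).
  N13: +80 → 80 ≥ 80
  N17: +10 → 10 < 110
  N20: +95 → 95 ≥ 40
Round 2 — N13, N20 buckle.
  N10: +60 → 60 ≥ 60
Round 3 — N10 buckles.
  N17: +40 → 50 < 110
No further bucklings.

50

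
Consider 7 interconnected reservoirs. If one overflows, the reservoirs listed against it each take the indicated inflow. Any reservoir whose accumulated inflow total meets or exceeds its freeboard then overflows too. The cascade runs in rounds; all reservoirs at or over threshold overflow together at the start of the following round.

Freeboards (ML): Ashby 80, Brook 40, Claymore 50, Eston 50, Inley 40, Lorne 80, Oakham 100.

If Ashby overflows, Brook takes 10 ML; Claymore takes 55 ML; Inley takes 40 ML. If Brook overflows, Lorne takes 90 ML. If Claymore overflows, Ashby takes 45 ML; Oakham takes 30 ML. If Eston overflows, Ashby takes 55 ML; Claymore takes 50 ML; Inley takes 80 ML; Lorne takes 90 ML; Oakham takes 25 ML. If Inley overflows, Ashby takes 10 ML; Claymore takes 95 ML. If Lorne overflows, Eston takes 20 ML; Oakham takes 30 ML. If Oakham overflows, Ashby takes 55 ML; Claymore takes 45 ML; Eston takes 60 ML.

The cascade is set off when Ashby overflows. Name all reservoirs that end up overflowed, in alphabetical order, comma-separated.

Ashby, Claymore, Inley

Round 1 — Ashby overflows (initial).
  Brook: +10 → 10 < 40
  Claymore: +55 → 55 ≥ 50
  Inley: +40 → 40 ≥ 40
Round 2 — Claymore, Inley overflow.
  Oakham: +30 → 30 < 100
No further overflows.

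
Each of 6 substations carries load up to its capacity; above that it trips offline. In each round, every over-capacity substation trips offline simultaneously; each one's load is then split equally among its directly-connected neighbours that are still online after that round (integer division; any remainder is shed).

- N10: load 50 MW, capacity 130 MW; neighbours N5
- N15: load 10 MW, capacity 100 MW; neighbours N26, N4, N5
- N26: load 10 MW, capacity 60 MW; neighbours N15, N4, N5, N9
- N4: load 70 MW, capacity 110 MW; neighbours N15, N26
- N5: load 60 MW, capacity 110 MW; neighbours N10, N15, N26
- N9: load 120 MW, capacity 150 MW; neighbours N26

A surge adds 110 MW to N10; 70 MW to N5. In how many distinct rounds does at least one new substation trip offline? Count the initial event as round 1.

2

Round 1 — N10 at 160 > 130; N5 at 130 > 110. N10, N5 trip offline.
  N10 sheds 160 MW: no online neighbours, lost.
  N5 sheds 130 MW to N15, N26: 65 each.
    N15: 10+65 = 75 ≤ 100
    N26: 10+65 = 75 > 60
Round 2 — N26 trips offline.
  N26 sheds 75 MW to N15, N4, N9: 25 each.
    N15: 75+25 = 100 ≤ 100
    N4: 70+25 = 95 ≤ 110
    N9: 120+25 = 145 ≤ 150
No further trips.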